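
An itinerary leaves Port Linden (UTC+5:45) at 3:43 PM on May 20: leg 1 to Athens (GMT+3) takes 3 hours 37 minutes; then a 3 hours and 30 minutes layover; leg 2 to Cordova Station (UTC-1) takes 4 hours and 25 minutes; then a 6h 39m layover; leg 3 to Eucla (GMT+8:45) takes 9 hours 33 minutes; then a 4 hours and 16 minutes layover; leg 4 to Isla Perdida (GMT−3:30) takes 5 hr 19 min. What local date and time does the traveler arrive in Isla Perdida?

Convert departure to UTC: 3:43 PM − 5:45 = 9:58 AM UTC on May 20.
Add 3 hours and 37 minutes leg 1 → 1:35 PM UTC.
Add 3 hours and 30 minutes layover in Athens → 5:05 PM UTC.
Add 4 hours 25 minutes leg 2 → 9:30 PM UTC.
Add 6 hours 39 minutes layover in Cordova Station → 4:09 AM UTC (May 21).
Add 9 hours and 33 minutes leg 3 → 1:42 PM UTC.
Add 4 hours 16 minutes layover in Eucla → 5:58 PM UTC.
Add 5 hours and 19 minutes leg 4 → 11:17 PM UTC.
Isla Perdida is UTC−3:30, so local arrival = 11:17 PM − 3:30 = 7:47 PM on May 21.

7:47 PM on May 21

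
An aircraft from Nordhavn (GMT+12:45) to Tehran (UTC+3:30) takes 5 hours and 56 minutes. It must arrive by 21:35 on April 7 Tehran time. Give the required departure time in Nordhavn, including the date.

00:54 on Apr 8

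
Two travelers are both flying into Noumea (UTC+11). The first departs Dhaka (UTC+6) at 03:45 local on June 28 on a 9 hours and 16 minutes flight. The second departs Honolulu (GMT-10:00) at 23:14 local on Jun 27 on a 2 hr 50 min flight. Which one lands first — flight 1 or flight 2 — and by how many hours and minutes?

the first, by 5 hours 3 minutes

Flight 1 in UTC: 03:45 − 6:00 = 21:45 on Jun 27.
+9 hours and 16 minutes → arrive 07:01 UTC on Jun 28.
Flight 2 in UTC: 23:14 + 10:00 = 09:14 on Jun 28.
+2 hours and 50 minutes → arrive 12:04 UTC on Jun 28.
Flight 1 lands earlier by 5 hours 3 minutes.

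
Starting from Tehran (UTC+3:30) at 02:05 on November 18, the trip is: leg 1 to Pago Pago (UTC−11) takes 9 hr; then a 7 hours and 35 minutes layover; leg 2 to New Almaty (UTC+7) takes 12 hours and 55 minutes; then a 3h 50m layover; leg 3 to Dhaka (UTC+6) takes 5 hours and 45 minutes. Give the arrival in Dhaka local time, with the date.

19:40 on November 19

Convert departure to UTC: 02:05 − 3:30 = 22:35 UTC on Nov 17.
Add 9 hours leg 1 → 07:35 UTC (Nov 18).
Add 7 hours and 35 minutes layover in Pago Pago → 15:10 UTC.
Add 12 hours and 55 minutes leg 2 → 04:05 UTC (Nov 19).
Add 3 hours and 50 minutes layover in New Almaty → 07:55 UTC.
Add 5 hours and 45 minutes leg 3 → 13:40 UTC.
Dhaka is UTC+6:00, so local arrival = 13:40 + 6:00 = 19:40 on Nov 19.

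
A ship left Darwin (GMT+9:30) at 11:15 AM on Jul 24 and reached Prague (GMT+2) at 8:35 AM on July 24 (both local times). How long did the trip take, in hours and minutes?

4 hours 50 minutes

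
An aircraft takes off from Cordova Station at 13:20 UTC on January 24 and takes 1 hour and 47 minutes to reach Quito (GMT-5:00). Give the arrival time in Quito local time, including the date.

Departure is given in UTC: 13:20 on Jan 24.
Add 1 hour 47 minutes → 15:07 UTC.
Quito is UTC−5:00: 15:07 − 5:00 = 10:07 on Jan 24.

10:07 on January 24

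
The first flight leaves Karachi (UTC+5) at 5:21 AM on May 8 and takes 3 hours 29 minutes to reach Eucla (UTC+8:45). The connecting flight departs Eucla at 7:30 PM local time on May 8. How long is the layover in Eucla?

6 hours 55 minutes

Convert departure to UTC: 5:21 AM − 5:00 = 12:21 AM UTC on May 8.
Add 3 hours and 29 minutes flight time → 3:50 AM UTC.
Eucla is UTC+8:45, so local arrival = 3:50 AM + 8:45 = 12:35 PM on May 8.
Layover = 7:30 PM − 12:35 PM = 6 hours 55 minutes.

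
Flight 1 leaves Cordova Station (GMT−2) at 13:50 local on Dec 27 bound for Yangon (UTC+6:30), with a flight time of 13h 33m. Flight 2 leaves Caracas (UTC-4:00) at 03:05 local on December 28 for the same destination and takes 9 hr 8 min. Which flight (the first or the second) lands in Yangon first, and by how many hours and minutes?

the first, by 10 hours 50 minutes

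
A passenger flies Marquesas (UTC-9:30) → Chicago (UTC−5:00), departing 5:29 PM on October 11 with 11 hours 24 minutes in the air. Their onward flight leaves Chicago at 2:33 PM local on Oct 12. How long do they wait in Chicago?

5 hours 10 minutes

Convert departure to UTC: 5:29 PM + 9:30 = 2:59 AM UTC on Oct 12.
Add 11 hours and 24 minutes flight time → 2:23 PM UTC.
Chicago is UTC−5:00, so local arrival = 2:23 PM − 5:00 = 9:23 AM on Oct 12.
Layover = 2:33 PM − 9:23 AM = 5 hours 10 minutes.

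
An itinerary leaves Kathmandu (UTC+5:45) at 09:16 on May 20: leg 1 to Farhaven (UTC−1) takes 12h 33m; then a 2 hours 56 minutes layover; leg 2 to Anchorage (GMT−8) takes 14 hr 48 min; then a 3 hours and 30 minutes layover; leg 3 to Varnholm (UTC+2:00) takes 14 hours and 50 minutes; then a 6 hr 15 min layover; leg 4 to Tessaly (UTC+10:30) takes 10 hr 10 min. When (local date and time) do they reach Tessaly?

Convert departure to UTC: 09:16 − 5:45 = 03:31 UTC on May 20.
Add 12 hours and 33 minutes leg 1 → 16:04 UTC.
Add 2 hours 56 minutes layover in Farhaven → 19:00 UTC.
Add 14 hours and 48 minutes leg 2 → 09:48 UTC (May 21).
Add 3 hours 30 minutes layover in Anchorage → 13:18 UTC.
Add 14 hours 50 minutes leg 3 → 04:08 UTC (May 22).
Add 6 hours 15 minutes layover in Varnholm → 10:23 UTC.
Add 10 hours and 10 minutes leg 4 → 20:33 UTC.
Tessaly is UTC+10:30, so local arrival = 20:33 + 10:30 = 07:03 on May 23.

07:03 on May 23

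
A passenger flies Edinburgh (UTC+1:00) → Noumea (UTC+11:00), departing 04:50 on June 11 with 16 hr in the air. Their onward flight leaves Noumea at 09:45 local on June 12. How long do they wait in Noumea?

2 hours 55 minutes

Convert departure to UTC: 04:50 − 1:00 = 03:50 UTC on Jun 11.
Add 16 hours flight time → 19:50 UTC.
Noumea is UTC+11:00, so local arrival = 19:50 + 11:00 = 06:50 on Jun 12.
Layover = 09:45 − 06:50 = 2 hours 55 minutes.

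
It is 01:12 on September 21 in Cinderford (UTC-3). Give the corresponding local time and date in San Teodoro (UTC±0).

In UTC: 01:12 + 3:00 = 04:12 on Sep 21.
San Teodoro is UTC+0, so it is 04:12 on Sep 21.

04:12 on September 21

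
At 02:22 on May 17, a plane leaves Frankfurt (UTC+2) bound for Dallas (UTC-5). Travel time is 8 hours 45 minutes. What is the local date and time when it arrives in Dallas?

Convert departure to UTC: 02:22 − 2:00 = 00:22 UTC on May 17.
Add 8 hours and 45 minutes travel time → 09:07 UTC.
Dallas is UTC−5:00, so local arrival = 09:07 − 5:00 = 04:07 on May 17.

04:07 on May 17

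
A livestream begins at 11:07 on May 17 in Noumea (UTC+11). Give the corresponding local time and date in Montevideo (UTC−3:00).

21:07 on May 16

In UTC: 11:07 − 11:00 = 00:07 on May 17.
Montevideo is UTC−3:00: 00:07 − 3:00 = 21:07 on May 16.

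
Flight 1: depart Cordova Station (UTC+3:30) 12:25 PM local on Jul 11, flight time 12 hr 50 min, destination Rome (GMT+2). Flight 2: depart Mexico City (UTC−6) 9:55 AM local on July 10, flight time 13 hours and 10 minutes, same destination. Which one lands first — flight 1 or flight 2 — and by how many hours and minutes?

Flight 1 in UTC: 12:25 PM − 3:30 = 8:55 AM on Jul 11.
+12 hours and 50 minutes → arrive 9:45 PM UTC on Jul 11.
Flight 2 in UTC: 9:55 AM + 6:00 = 3:55 PM on Jul 10.
+13 hours and 10 minutes → arrive 5:05 AM UTC on Jul 11.
Flight 2 lands earlier by 16 hours 40 minutes.

the second, by 16 hours 40 minutes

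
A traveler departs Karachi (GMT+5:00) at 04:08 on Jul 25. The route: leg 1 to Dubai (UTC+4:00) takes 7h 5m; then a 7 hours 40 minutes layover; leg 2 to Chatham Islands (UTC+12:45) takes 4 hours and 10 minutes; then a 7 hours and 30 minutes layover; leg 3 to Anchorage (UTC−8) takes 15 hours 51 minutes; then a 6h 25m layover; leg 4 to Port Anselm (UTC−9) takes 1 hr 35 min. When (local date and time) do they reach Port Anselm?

16:24 on July 26

Convert departure to UTC: 04:08 − 5:00 = 23:08 UTC on Jul 24.
Add 7 hours and 5 minutes leg 1 → 06:13 UTC (Jul 25).
Add 7 hours and 40 minutes layover in Dubai → 13:53 UTC.
Add 4 hours 10 minutes leg 2 → 18:03 UTC.
Add 7 hours and 30 minutes layover in Chatham Islands → 01:33 UTC (Jul 26).
Add 15 hours and 51 minutes leg 3 → 17:24 UTC.
Add 6 hours and 25 minutes layover in Anchorage → 23:49 UTC.
Add 1 hour and 35 minutes leg 4 → 01:24 UTC (Jul 27).
Port Anselm is UTC−9:00, so local arrival = 01:24 − 9:00 = 16:24 on Jul 26.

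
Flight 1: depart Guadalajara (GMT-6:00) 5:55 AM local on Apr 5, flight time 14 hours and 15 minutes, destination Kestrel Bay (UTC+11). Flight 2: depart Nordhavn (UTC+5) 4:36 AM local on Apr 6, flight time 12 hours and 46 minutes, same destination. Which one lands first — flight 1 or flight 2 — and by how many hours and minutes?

the first, by 10 hours 12 minutes

Flight 1 in UTC: 5:55 AM + 6:00 = 11:55 AM on Apr 5.
+14 hours 15 minutes → arrive 2:10 AM UTC on Apr 6.
Flight 2 in UTC: 4:36 AM − 5:00 = 11:36 PM on Apr 5.
+12 hours 46 minutes → arrive 12:22 PM UTC on Apr 6.
Flight 1 lands earlier by 10 hours 12 minutes.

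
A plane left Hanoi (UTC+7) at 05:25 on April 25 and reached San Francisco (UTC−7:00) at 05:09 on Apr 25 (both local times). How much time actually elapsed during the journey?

13 hours 44 minutes

San Francisco is 14:00 behind Hanoi.
Clock-face elapsed time (ignoring zones) is −16 minutes.
Actual elapsed = −16 minutes + 14:00 = 13 hours 44 minutes.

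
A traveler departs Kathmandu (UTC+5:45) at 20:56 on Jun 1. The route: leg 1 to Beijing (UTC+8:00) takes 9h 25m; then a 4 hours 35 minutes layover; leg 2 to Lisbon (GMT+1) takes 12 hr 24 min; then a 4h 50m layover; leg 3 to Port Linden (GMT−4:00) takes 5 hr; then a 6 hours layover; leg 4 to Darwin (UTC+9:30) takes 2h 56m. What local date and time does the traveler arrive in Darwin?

21:51 on Jun 3

Convert departure to UTC: 20:56 − 5:45 = 15:11 UTC on Jun 1.
Add 9 hours 25 minutes leg 1 → 00:36 UTC (Jun 2).
Add 4 hours 35 minutes layover in Beijing → 05:11 UTC.
Add 12 hours and 24 minutes leg 2 → 17:35 UTC.
Add 4 hours 50 minutes layover in Lisbon → 22:25 UTC.
Add 5 hours leg 3 → 03:25 UTC (Jun 3).
Add 6 hours layover in Port Linden → 09:25 UTC.
Add 2 hours and 56 minutes leg 4 → 12:21 UTC.
Darwin is UTC+9:30, so local arrival = 12:21 + 9:30 = 21:51 on Jun 3.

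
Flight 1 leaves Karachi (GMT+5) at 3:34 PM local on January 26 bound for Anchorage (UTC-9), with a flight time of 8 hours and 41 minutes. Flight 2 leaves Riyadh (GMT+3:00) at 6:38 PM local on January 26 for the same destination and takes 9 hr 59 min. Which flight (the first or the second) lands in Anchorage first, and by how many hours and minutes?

the first, by 6 hours 22 minutes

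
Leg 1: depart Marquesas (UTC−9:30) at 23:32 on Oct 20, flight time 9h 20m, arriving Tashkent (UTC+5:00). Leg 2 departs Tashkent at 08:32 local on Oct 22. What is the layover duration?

Convert departure to UTC: 23:32 + 9:30 = 09:02 UTC on Oct 21.
Add 9 hours 20 minutes flight time → 18:22 UTC.
Tashkent is UTC+5:00, so local arrival = 18:22 + 5:00 = 23:22 on Oct 21.
Layover = 08:32 − 23:22 (+1 day) = 9 hours 10 minutes.

9 hours 10 minutes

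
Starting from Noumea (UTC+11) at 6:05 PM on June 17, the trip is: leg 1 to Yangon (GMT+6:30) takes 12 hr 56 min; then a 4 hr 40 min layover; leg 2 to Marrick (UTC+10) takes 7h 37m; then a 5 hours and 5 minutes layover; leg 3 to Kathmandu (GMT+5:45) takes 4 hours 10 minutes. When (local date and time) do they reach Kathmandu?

11:18 PM on June 18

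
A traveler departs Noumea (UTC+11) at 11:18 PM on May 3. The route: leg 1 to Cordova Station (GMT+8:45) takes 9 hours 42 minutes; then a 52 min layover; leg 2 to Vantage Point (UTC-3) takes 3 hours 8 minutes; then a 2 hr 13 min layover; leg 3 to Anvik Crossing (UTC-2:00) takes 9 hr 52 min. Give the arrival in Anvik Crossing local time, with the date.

Convert departure to UTC: 11:18 PM − 11:00 = 12:18 PM UTC on May 3.
Add 9 hours 42 minutes leg 1 → 10:00 PM UTC.
Add 52 minutes layover in Cordova Station → 10:52 PM UTC.
Add 3 hours and 8 minutes leg 2 → 2:00 AM UTC (May 4).
Add 2 hours and 13 minutes layover in Vantage Point → 4:13 AM UTC.
Add 9 hours 52 minutes leg 3 → 2:05 PM UTC.
Anvik Crossing is UTC−2:00, so local arrival = 2:05 PM − 2:00 = 12:05 PM on May 4.

12:05 PM on May 4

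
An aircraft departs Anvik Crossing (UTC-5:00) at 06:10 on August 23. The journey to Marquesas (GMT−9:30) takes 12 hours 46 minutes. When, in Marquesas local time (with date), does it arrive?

14:26 on Aug 23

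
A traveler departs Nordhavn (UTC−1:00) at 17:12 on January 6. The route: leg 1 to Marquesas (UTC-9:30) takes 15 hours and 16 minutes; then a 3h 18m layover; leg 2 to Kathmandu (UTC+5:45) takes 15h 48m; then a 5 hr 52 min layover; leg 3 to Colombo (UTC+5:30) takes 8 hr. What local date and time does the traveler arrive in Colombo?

23:56 on January 8

Convert departure to UTC: 17:12 + 1:00 = 18:12 UTC on Jan 6.
Add 15 hours and 16 minutes leg 1 → 09:28 UTC (Jan 7).
Add 3 hours 18 minutes layover in Marquesas → 12:46 UTC.
Add 15 hours 48 minutes leg 2 → 04:34 UTC (Jan 8).
Add 5 hours 52 minutes layover in Kathmandu → 10:26 UTC.
Add 8 hours leg 3 → 18:26 UTC.
Colombo is UTC+5:30, so local arrival = 18:26 + 5:30 = 23:56 on Jan 8.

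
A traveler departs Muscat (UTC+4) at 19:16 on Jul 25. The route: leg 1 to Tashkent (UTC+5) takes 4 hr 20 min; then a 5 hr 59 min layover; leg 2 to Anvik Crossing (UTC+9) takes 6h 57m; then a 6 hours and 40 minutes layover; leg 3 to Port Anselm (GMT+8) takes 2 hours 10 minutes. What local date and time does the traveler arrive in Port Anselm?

01:22 on July 27

Convert departure to UTC: 19:16 − 4:00 = 15:16 UTC on Jul 25.
Add 4 hours and 20 minutes leg 1 → 19:36 UTC.
Add 5 hours and 59 minutes layover in Tashkent → 01:35 UTC (Jul 26).
Add 6 hours and 57 minutes leg 2 → 08:32 UTC.
Add 6 hours 40 minutes layover in Anvik Crossing → 15:12 UTC.
Add 2 hours 10 minutes leg 3 → 17:22 UTC.
Port Anselm is UTC+8:00, so local arrival = 17:22 + 8:00 = 01:22 on Jul 27.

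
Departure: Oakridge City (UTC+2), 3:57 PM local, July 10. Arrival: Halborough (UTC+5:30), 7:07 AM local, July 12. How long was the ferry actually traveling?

Departure in UTC: 3:57 PM − 2:00 = 1:57 PM on Jul 10.
Arrival in UTC: 7:07 AM − 5:30 = 1:37 AM on Jul 12.
Elapsed = 1:37 AM − 1:57 PM (+2 days) = 35 hours 40 minutes.

35 hours 40 minutes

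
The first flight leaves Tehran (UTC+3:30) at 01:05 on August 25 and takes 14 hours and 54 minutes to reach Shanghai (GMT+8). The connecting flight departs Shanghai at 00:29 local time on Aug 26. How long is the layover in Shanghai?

Convert departure to UTC: 01:05 − 3:30 = 21:35 UTC on Aug 24.
Add 14 hours and 54 minutes flight time → 12:29 UTC (Aug 25).
Shanghai is UTC+8:00, so local arrival = 12:29 + 8:00 = 20:29 on Aug 25.
Layover = 00:29 − 20:29 (+1 day) = 4 hours.

4 hours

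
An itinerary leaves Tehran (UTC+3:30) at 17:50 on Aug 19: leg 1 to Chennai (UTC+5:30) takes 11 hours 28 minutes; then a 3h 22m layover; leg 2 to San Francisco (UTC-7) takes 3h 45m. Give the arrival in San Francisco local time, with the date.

01:55 on August 20

Convert departure to UTC: 17:50 − 3:30 = 14:20 UTC on Aug 19.
Add 11 hours 28 minutes leg 1 → 01:48 UTC (Aug 20).
Add 3 hours 22 minutes layover in Chennai → 05:10 UTC.
Add 3 hours and 45 minutes leg 2 → 08:55 UTC.
San Francisco is UTC−7:00, so local arrival = 08:55 − 7:00 = 01:55 on Aug 20.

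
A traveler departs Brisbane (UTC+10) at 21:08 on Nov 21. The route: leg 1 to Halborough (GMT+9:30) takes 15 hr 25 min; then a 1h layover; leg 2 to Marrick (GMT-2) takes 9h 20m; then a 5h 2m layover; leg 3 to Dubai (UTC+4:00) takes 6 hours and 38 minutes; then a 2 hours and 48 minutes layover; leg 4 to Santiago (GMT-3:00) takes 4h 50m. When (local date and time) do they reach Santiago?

Convert departure to UTC: 21:08 − 10:00 = 11:08 UTC on Nov 21.
Add 15 hours and 25 minutes leg 1 → 02:33 UTC (Nov 22).
Add 1 hour layover in Halborough → 03:33 UTC.
Add 9 hours and 20 minutes leg 2 → 12:53 UTC.
Add 5 hours 2 minutes layover in Marrick → 17:55 UTC.
Add 6 hours and 38 minutes leg 3 → 00:33 UTC (Nov 23).
Add 2 hours and 48 minutes layover in Dubai → 03:21 UTC.
Add 4 hours 50 minutes leg 4 → 08:11 UTC.
Santiago is UTC−3:00, so local arrival = 08:11 − 3:00 = 05:11 on Nov 23.

05:11 on November 23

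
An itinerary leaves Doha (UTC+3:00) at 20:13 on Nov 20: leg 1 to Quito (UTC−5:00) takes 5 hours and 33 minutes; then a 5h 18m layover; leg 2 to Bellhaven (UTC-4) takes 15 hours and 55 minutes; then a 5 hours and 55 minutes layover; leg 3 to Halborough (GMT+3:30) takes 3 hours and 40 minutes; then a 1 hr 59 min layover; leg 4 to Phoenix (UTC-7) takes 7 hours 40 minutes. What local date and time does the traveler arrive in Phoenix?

Convert departure to UTC: 20:13 − 3:00 = 17:13 UTC on Nov 20.
Add 5 hours and 33 minutes leg 1 → 22:46 UTC.
Add 5 hours 18 minutes layover in Quito → 04:04 UTC (Nov 21).
Add 15 hours 55 minutes leg 2 → 19:59 UTC.
Add 5 hours 55 minutes layover in Bellhaven → 01:54 UTC (Nov 22).
Add 3 hours and 40 minutes leg 3 → 05:34 UTC.
Add 1 hour 59 minutes layover in Halborough → 07:33 UTC.
Add 7 hours 40 minutes leg 4 → 15:13 UTC.
Phoenix is UTC−7:00, so local arrival = 15:13 − 7:00 = 08:13 on Nov 22.

08:13 on November 22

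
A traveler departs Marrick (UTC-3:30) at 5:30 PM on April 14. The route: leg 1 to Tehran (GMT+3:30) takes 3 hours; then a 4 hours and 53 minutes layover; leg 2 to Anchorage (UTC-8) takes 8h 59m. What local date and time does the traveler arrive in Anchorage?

5:52 AM on Apr 15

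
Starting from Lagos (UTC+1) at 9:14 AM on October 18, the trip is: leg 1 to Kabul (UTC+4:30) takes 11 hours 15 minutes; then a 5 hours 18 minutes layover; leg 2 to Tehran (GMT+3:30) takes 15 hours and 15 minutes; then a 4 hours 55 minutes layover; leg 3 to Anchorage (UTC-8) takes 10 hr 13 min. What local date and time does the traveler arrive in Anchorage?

11:10 PM on Oct 19

Convert departure to UTC: 9:14 AM − 1:00 = 8:14 AM UTC on Oct 18.
Add 11 hours 15 minutes leg 1 → 7:29 PM UTC.
Add 5 hours 18 minutes layover in Kabul → 12:47 AM UTC (Oct 19).
Add 15 hours 15 minutes leg 2 → 4:02 PM UTC.
Add 4 hours and 55 minutes layover in Tehran → 8:57 PM UTC.
Add 10 hours and 13 minutes leg 3 → 7:10 AM UTC (Oct 20).
Anchorage is UTC−8:00, so local arrival = 7:10 AM − 8:00 = 11:10 PM on Oct 19.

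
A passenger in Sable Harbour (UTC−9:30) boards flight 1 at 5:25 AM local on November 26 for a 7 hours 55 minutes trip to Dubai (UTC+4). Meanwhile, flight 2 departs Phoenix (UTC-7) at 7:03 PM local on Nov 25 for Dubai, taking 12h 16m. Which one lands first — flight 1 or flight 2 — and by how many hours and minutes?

the second, by 8 hours 31 minutes

Flight 1 in UTC: 5:25 AM + 9:30 = 2:55 PM on Nov 26.
+7 hours 55 minutes → arrive 10:50 PM UTC on Nov 26.
Flight 2 in UTC: 7:03 PM + 7:00 = 2:03 AM on Nov 26.
+12 hours and 16 minutes → arrive 2:19 PM UTC on Nov 26.
Flight 2 lands earlier by 8 hours 31 minutes.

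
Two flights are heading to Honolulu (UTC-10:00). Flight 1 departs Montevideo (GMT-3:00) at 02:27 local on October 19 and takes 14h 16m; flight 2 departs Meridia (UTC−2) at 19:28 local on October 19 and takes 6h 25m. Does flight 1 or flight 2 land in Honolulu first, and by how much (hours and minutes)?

Flight 1 in UTC: 02:27 + 3:00 = 05:27 on Oct 19.
+14 hours and 16 minutes → arrive 19:43 UTC on Oct 19.
Flight 2 in UTC: 19:28 + 2:00 = 21:28 on Oct 19.
+6 hours 25 minutes → arrive 03:53 UTC on Oct 20.
Flight 1 lands earlier by 8 hours 10 minutes.

the first, by 8 hours 10 minutes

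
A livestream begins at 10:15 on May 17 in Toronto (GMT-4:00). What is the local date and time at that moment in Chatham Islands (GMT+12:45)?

03:00 on May 18

In UTC: 10:15 + 4:00 = 14:15 on May 17.
Chatham Islands is UTC+12:45: 14:15 + 12:45 = 03:00 on May 18.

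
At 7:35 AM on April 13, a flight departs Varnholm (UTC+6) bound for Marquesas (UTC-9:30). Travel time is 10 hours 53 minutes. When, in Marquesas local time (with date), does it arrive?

2:58 AM on April 13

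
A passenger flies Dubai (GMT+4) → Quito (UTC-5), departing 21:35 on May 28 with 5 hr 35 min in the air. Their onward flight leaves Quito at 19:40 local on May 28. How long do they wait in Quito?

1 hour 30 minutes

Convert departure to UTC: 21:35 − 4:00 = 17:35 UTC on May 28.
Add 5 hours and 35 minutes flight time → 23:10 UTC.
Quito is UTC−5:00, so local arrival = 23:10 − 5:00 = 18:10 on May 28.
Layover = 19:40 − 18:10 = 1 hour 30 minutes.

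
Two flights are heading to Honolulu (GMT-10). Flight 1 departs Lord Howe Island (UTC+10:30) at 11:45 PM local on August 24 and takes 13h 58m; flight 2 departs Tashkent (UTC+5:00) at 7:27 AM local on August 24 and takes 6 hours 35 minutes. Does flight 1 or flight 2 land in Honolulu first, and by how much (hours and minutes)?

the second, by 18 hours 11 minutes

Flight 1 in UTC: 11:45 PM − 10:30 = 1:15 PM on Aug 24.
+13 hours and 58 minutes → arrive 3:13 AM UTC on Aug 25.
Flight 2 in UTC: 7:27 AM − 5:00 = 2:27 AM on Aug 24.
+6 hours and 35 minutes → arrive 9:02 AM UTC on Aug 24.
Flight 2 lands earlier by 18 hours 11 minutes.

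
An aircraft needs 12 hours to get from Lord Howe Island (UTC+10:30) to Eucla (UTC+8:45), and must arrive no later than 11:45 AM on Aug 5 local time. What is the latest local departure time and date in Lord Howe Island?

Target arrival in UTC: 11:45 AM − 8:45 = 3:00 AM on Aug 5.
Subtract 12 hours → departure 3:00 PM UTC on Aug 4.
Lord Howe Island is UTC+10:30: 3:00 PM + 10:30 = 1:30 AM on Aug 5.

1:30 AM on August 5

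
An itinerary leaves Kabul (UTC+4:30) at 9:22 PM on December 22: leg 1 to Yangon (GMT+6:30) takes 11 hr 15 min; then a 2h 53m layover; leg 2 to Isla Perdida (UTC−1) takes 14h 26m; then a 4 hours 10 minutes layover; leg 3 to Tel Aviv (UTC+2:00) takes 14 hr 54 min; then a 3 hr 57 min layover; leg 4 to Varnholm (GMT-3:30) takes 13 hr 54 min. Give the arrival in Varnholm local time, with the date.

Convert departure to UTC: 9:22 PM − 4:30 = 4:52 PM UTC on Dec 22.
Add 11 hours and 15 minutes leg 1 → 4:07 AM UTC (Dec 23).
Add 2 hours 53 minutes layover in Yangon → 7:00 AM UTC.
Add 14 hours and 26 minutes leg 2 → 9:26 PM UTC.
Add 4 hours 10 minutes layover in Isla Perdida → 1:36 AM UTC (Dec 24).
Add 14 hours and 54 minutes leg 3 → 4:30 PM UTC.
Add 3 hours and 57 minutes layover in Tel Aviv → 8:27 PM UTC.
Add 13 hours and 54 minutes leg 4 → 10:21 AM UTC (Dec 25).
Varnholm is UTC−3:30, so local arrival = 10:21 AM − 3:30 = 6:51 AM on Dec 25.

6:51 AM on December 25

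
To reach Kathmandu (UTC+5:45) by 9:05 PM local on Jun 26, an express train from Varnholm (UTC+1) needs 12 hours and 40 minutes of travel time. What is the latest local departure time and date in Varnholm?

3:40 AM on June 26

Target arrival in UTC: 9:05 PM − 5:45 = 3:20 PM on Jun 26.
Subtract 12 hours 40 minutes → departure 2:40 AM UTC on Jun 26.
Varnholm is UTC+1:00: 2:40 AM + 1:00 = 3:40 AM on Jun 26.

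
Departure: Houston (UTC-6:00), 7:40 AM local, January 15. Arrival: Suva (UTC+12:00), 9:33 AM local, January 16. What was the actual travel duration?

7 hours 53 minutes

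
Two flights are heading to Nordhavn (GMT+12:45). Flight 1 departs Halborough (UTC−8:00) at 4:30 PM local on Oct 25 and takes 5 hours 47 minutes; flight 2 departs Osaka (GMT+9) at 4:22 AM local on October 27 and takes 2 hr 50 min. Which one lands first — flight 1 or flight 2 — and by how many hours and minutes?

the first, by 15 hours 55 minutes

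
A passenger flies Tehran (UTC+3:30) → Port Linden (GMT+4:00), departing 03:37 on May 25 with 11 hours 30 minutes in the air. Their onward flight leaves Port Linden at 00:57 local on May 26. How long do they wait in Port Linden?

9 hours 20 minutes

Convert departure to UTC: 03:37 − 3:30 = 00:07 UTC on May 25.
Add 11 hours 30 minutes flight time → 11:37 UTC.
Port Linden is UTC+4:00, so local arrival = 11:37 + 4:00 = 15:37 on May 25.
Layover = 00:57 − 15:37 (+1 day) = 9 hours 20 minutes.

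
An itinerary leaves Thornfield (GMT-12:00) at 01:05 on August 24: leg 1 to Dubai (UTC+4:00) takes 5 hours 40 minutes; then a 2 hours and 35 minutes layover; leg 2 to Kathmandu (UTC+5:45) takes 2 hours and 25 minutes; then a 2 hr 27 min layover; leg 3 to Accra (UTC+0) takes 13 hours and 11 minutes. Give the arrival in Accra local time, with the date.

15:23 on Aug 25

Convert departure to UTC: 01:05 + 12:00 = 13:05 UTC on Aug 24.
Add 5 hours and 40 minutes leg 1 → 18:45 UTC.
Add 2 hours and 35 minutes layover in Dubai → 21:20 UTC.
Add 2 hours and 25 minutes leg 2 → 23:45 UTC.
Add 2 hours and 27 minutes layover in Kathmandu → 02:12 UTC (Aug 25).
Add 13 hours and 11 minutes leg 3 → 15:23 UTC.
Accra is UTC+0, so local arrival is the same: 15:23 on Aug 25.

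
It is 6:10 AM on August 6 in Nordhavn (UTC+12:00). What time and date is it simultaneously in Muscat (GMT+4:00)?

In UTC: 6:10 AM − 12:00 = 6:10 PM on Aug 5.
Muscat is UTC+4:00: 6:10 PM + 4:00 = 10:10 PM on Aug 5.

10:10 PM on Aug 5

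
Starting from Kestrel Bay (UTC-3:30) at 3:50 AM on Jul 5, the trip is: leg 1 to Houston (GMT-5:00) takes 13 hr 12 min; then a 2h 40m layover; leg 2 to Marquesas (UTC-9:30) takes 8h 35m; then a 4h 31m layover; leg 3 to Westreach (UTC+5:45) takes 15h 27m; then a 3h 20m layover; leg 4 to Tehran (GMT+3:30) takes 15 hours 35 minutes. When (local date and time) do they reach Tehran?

2:10 AM on Jul 8

Convert departure to UTC: 3:50 AM + 3:30 = 7:20 AM UTC on Jul 5.
Add 13 hours and 12 minutes leg 1 → 8:32 PM UTC.
Add 2 hours and 40 minutes layover in Houston → 11:12 PM UTC.
Add 8 hours and 35 minutes leg 2 → 7:47 AM UTC (Jul 6).
Add 4 hours and 31 minutes layover in Marquesas → 12:18 PM UTC.
Add 15 hours and 27 minutes leg 3 → 3:45 AM UTC (Jul 7).
Add 3 hours 20 minutes layover in Westreach → 7:05 AM UTC.
Add 15 hours and 35 minutes leg 4 → 10:40 PM UTC.
Tehran is UTC+3:30, so local arrival = 10:40 PM + 3:30 = 2:10 AM on Jul 8.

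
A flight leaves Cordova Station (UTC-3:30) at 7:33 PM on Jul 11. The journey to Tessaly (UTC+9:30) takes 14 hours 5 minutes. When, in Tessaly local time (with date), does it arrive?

10:38 PM on July 12

Convert departure to UTC: 7:33 PM + 3:30 = 11:03 PM UTC on Jul 11.
Add 14 hours 5 minutes travel time → 1:08 PM UTC (Jul 12).
Tessaly is UTC+9:30, so local arrival = 1:08 PM + 9:30 = 10:38 PM on Jul 12.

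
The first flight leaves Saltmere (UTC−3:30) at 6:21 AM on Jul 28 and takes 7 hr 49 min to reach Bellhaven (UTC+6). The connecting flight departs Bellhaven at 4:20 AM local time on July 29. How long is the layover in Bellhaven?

4 hours 40 minutes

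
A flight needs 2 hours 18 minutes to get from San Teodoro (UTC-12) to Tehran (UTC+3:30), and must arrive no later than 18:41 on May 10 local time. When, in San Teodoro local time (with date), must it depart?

00:53 on May 10

Target arrival in UTC: 18:41 − 3:30 = 15:11 on May 10.
Subtract 2 hours and 18 minutes → departure 12:53 UTC on May 10.
San Teodoro is UTC−12:00: 12:53 − 12:00 = 00:53 on May 10.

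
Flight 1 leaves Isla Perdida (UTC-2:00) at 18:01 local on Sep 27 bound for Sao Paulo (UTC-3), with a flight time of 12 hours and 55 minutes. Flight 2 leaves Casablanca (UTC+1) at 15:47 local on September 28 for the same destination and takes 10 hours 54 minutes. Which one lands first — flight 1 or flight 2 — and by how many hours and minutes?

the first, by 16 hours 45 minutes

Flight 1 in UTC: 18:01 + 2:00 = 20:01 on Sep 27.
+12 hours 55 minutes → arrive 08:56 UTC on Sep 28.
Flight 2 in UTC: 15:47 − 1:00 = 14:47 on Sep 28.
+10 hours 54 minutes → arrive 01:41 UTC on Sep 29.
Flight 1 lands earlier by 16 hours 45 minutes.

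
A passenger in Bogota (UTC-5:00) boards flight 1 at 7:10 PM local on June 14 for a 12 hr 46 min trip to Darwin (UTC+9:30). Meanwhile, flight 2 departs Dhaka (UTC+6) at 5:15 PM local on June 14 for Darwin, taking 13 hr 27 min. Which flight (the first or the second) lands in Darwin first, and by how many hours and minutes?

the second, by 12 hours 14 minutes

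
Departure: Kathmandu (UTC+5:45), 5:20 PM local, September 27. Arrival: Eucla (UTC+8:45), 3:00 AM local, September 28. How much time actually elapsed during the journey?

6 hours 40 minutes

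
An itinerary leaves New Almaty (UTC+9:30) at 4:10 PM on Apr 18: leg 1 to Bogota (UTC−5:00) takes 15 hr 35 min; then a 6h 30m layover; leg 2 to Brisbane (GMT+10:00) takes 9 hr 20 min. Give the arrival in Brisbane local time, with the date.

Convert departure to UTC: 4:10 PM − 9:30 = 6:40 AM UTC on Apr 18.
Add 15 hours 35 minutes leg 1 → 10:15 PM UTC.
Add 6 hours 30 minutes layover in Bogota → 4:45 AM UTC (Apr 19).
Add 9 hours 20 minutes leg 2 → 2:05 PM UTC.
Brisbane is UTC+10:00, so local arrival = 2:05 PM + 10:00 = 12:05 AM on Apr 20.

12:05 AM on April 20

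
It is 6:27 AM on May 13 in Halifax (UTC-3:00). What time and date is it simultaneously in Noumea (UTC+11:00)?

8:27 PM on May 13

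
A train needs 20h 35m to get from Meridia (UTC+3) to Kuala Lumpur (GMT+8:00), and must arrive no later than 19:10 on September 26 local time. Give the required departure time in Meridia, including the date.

17:35 on September 25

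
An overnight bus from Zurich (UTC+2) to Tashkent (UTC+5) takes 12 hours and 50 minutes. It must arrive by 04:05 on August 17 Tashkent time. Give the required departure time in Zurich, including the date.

12:15 on August 16

Target arrival in UTC: 04:05 − 5:00 = 23:05 on Aug 16.
Subtract 12 hours and 50 minutes → departure 10:15 UTC on Aug 16.
Zurich is UTC+2:00: 10:15 + 2:00 = 12:15 on Aug 16.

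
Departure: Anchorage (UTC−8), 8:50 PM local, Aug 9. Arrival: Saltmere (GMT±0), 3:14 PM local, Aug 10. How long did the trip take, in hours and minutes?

10 hours 24 minutes

Departure in UTC: 8:50 PM + 8:00 = 4:50 AM on Aug 10.
Arrival is already UTC: 3:14 PM on Aug 10.
Elapsed = 3:14 PM − 4:50 AM = 10 hours 24 minutes.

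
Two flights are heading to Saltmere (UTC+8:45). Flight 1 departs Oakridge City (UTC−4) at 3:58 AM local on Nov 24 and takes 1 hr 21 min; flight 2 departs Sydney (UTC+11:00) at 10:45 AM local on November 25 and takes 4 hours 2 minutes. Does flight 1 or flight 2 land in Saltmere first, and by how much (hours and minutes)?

the first, by 18 hours 28 minutes

Flight 1 in UTC: 3:58 AM + 4:00 = 7:58 AM on Nov 24.
+1 hour and 21 minutes → arrive 9:19 AM UTC on Nov 24.
Flight 2 in UTC: 10:45 AM − 11:00 = 11:45 PM on Nov 24.
+4 hours and 2 minutes → arrive 3:47 AM UTC on Nov 25.
Flight 1 lands earlier by 18 hours 28 minutes.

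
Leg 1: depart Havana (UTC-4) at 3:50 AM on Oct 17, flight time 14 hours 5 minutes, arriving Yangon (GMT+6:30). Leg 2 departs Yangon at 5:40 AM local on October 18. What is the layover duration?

1 hour 15 minutes

Convert departure to UTC: 3:50 AM + 4:00 = 7:50 AM UTC on Oct 17.
Add 14 hours 5 minutes flight time → 9:55 PM UTC.
Yangon is UTC+6:30, so local arrival = 9:55 PM + 6:30 = 4:25 AM on Oct 18.
Layover = 5:40 AM − 4:25 AM = 1 hour 15 minutes.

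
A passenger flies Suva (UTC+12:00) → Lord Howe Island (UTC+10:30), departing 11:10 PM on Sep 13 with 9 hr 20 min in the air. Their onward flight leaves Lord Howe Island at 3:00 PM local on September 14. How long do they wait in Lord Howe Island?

8 hours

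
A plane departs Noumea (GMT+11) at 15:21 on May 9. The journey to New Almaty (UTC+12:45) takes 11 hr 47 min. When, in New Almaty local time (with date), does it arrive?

New Almaty is 1:45 ahead of Noumea.
After 11 hours and 47 minutes it is 03:08 (May 10) in Noumea.
Shift by the zone difference: 03:08 + 1:45 = 04:53 on May 10 in New Almaty.

04:53 on May 10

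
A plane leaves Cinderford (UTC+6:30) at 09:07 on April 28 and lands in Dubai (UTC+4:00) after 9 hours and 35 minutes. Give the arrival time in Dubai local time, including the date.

Convert departure to UTC: 09:07 − 6:30 = 02:37 UTC on Apr 28.
Add 9 hours 35 minutes travel time → 12:12 UTC.
Dubai is UTC+4:00, so local arrival = 12:12 + 4:00 = 16:12 on Apr 28.

16:12 on April 28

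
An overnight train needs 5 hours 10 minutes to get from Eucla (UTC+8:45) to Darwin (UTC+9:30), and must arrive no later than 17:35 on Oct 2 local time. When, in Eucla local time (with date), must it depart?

Target arrival in UTC: 17:35 − 9:30 = 08:05 on Oct 2.
Subtract 5 hours 10 minutes → departure 02:55 UTC on Oct 2.
Eucla is UTC+8:45: 02:55 + 8:45 = 11:40 on Oct 2.

11:40 on October 2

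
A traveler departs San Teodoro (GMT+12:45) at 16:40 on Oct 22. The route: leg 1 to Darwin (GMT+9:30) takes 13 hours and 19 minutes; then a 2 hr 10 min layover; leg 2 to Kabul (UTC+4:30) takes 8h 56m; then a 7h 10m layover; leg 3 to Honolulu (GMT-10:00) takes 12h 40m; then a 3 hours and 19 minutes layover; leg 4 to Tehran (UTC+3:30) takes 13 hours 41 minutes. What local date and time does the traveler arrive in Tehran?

Convert departure to UTC: 16:40 − 12:45 = 03:55 UTC on Oct 22.
Add 13 hours 19 minutes leg 1 → 17:14 UTC.
Add 2 hours and 10 minutes layover in Darwin → 19:24 UTC.
Add 8 hours and 56 minutes leg 2 → 04:20 UTC (Oct 23).
Add 7 hours and 10 minutes layover in Kabul → 11:30 UTC.
Add 12 hours 40 minutes leg 3 → 00:10 UTC (Oct 24).
Add 3 hours and 19 minutes layover in Honolulu → 03:29 UTC.
Add 13 hours and 41 minutes leg 4 → 17:10 UTC.
Tehran is UTC+3:30, so local arrival = 17:10 + 3:30 = 20:40 on Oct 24.

20:40 on October 24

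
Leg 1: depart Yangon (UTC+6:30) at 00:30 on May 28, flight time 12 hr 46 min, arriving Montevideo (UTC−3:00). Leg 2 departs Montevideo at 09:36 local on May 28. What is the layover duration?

Convert departure to UTC: 00:30 − 6:30 = 18:00 UTC on May 27.
Add 12 hours and 46 minutes flight time → 06:46 UTC (May 28).
Montevideo is UTC−3:00, so local arrival = 06:46 − 3:00 = 03:46 on May 28.
Layover = 09:36 − 03:46 = 5 hours 50 minutes.

5 hours 50 minutes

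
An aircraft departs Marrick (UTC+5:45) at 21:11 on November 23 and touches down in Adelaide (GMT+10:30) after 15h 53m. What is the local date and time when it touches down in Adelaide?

Convert departure to UTC: 21:11 − 5:45 = 15:26 UTC on Nov 23.
Add 15 hours 53 minutes travel time → 07:19 UTC (Nov 24).
Adelaide is UTC+10:30, so local arrival = 07:19 + 10:30 = 17:49 on Nov 24.

17:49 on November 24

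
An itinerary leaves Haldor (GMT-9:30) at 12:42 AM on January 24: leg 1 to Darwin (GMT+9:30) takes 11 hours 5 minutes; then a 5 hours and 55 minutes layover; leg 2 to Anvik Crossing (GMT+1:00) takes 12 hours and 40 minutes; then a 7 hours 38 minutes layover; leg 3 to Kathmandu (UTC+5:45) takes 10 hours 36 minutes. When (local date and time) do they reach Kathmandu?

Convert departure to UTC: 12:42 AM + 9:30 = 10:12 AM UTC on Jan 24.
Add 11 hours 5 minutes leg 1 → 9:17 PM UTC.
Add 5 hours 55 minutes layover in Darwin → 3:12 AM UTC (Jan 25).
Add 12 hours and 40 minutes leg 2 → 3:52 PM UTC.
Add 7 hours 38 minutes layover in Anvik Crossing → 11:30 PM UTC.
Add 10 hours and 36 minutes leg 3 → 10:06 AM UTC (Jan 26).
Kathmandu is UTC+5:45, so local arrival = 10:06 AM + 5:45 = 3:51 PM on Jan 26.

3:51 PM on January 26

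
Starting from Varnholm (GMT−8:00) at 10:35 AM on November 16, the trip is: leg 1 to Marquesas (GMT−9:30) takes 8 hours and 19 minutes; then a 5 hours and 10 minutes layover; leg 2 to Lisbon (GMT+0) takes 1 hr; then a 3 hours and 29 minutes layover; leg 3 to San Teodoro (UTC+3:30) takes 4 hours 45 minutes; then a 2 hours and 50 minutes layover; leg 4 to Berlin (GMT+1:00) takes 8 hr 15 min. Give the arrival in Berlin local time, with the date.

5:23 AM on November 18

Convert departure to UTC: 10:35 AM + 8:00 = 6:35 PM UTC on Nov 16.
Add 8 hours 19 minutes leg 1 → 2:54 AM UTC (Nov 17).
Add 5 hours 10 minutes layover in Marquesas → 8:04 AM UTC.
Add 1 hour leg 2 → 9:04 AM UTC.
Add 3 hours 29 minutes layover in Lisbon → 12:33 PM UTC.
Add 4 hours and 45 minutes leg 3 → 5:18 PM UTC.
Add 2 hours and 50 minutes layover in San Teodoro → 8:08 PM UTC.
Add 8 hours and 15 minutes leg 4 → 4:23 AM UTC (Nov 18).
Berlin is UTC+1:00, so local arrival = 4:23 AM + 1:00 = 5:23 AM on Nov 18.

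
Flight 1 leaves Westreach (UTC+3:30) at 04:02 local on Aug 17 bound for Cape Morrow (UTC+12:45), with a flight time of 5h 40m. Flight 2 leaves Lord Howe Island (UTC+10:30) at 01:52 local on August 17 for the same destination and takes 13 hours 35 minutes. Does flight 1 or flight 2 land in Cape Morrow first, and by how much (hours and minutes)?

the second, by 1 hour 15 minutes

Flight 1 in UTC: 04:02 − 3:30 = 00:32 on Aug 17.
+5 hours 40 minutes → arrive 06:12 UTC on Aug 17.
Flight 2 in UTC: 01:52 − 10:30 = 15:22 on Aug 16.
+13 hours and 35 minutes → arrive 04:57 UTC on Aug 17.
Flight 2 lands earlier by 1 hour 15 minutes.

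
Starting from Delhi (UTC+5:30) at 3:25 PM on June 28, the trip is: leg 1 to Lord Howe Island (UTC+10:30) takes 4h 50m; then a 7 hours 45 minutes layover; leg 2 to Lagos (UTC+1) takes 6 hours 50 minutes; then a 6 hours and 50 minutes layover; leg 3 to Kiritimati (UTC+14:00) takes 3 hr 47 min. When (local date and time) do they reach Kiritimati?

5:57 AM on June 30

Convert departure to UTC: 3:25 PM − 5:30 = 9:55 AM UTC on Jun 28.
Add 4 hours 50 minutes leg 1 → 2:45 PM UTC.
Add 7 hours 45 minutes layover in Lord Howe Island → 10:30 PM UTC.
Add 6 hours 50 minutes leg 2 → 5:20 AM UTC (Jun 29).
Add 6 hours and 50 minutes layover in Lagos → 12:10 PM UTC.
Add 3 hours and 47 minutes leg 3 → 3:57 PM UTC.
Kiritimati is UTC+14:00, so local arrival = 3:57 PM + 14:00 = 5:57 AM on Jun 30.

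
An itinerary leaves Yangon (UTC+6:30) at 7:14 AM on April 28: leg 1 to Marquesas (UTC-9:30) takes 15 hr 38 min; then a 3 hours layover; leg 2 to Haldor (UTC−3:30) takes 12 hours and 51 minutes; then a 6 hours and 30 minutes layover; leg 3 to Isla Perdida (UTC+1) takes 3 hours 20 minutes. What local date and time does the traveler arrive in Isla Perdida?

Convert departure to UTC: 7:14 AM − 6:30 = 12:44 AM UTC on Apr 28.
Add 15 hours 38 minutes leg 1 → 4:22 PM UTC.
Add 3 hours layover in Marquesas → 7:22 PM UTC.
Add 12 hours 51 minutes leg 2 → 8:13 AM UTC (Apr 29).
Add 6 hours and 30 minutes layover in Haldor → 2:43 PM UTC.
Add 3 hours 20 minutes leg 3 → 6:03 PM UTC.
Isla Perdida is UTC+1:00, so local arrival = 6:03 PM + 1:00 = 7:03 PM on Apr 29.

7:03 PM on April 29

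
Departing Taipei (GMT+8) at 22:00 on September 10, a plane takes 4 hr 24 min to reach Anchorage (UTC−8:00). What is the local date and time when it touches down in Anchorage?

10:24 on September 10

Anchorage is 16:00 behind Taipei.
After 4 hours and 24 minutes it is 02:24 (Sep 11) in Taipei.
Shift by the zone difference: 02:24 − 16:00 = 10:24 on Sep 10 in Anchorage.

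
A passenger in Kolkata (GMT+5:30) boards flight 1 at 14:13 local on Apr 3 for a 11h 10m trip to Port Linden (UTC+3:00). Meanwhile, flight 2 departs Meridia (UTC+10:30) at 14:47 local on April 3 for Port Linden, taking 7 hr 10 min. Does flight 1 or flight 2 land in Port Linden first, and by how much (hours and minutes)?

Flight 1 in UTC: 14:13 − 5:30 = 08:43 on Apr 3.
+11 hours 10 minutes → arrive 19:53 UTC on Apr 3.
Flight 2 in UTC: 14:47 − 10:30 = 04:17 on Apr 3.
+7 hours 10 minutes → arrive 11:27 UTC on Apr 3.
Flight 2 lands earlier by 8 hours 26 minutes.

the second, by 8 hours 26 minutes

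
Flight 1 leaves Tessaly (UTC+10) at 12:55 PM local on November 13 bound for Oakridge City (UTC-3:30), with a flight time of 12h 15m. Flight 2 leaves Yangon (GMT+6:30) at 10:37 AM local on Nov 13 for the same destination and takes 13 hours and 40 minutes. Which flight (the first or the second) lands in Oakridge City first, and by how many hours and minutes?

the first, by 2 hours 37 minutes

Flight 1 in UTC: 12:55 PM − 10:00 = 2:55 AM on Nov 13.
+12 hours 15 minutes → arrive 3:10 PM UTC on Nov 13.
Flight 2 in UTC: 10:37 AM − 6:30 = 4:07 AM on Nov 13.
+13 hours 40 minutes → arrive 5:47 PM UTC on Nov 13.
Flight 1 lands earlier by 2 hours 37 minutes.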